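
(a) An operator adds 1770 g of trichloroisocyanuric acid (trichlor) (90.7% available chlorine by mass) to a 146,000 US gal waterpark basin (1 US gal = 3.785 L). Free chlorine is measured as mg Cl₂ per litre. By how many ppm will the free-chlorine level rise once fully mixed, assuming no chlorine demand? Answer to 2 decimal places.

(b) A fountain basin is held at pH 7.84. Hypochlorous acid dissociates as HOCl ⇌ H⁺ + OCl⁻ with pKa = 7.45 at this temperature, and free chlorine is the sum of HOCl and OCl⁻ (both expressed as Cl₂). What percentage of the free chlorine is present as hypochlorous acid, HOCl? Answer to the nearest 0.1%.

(a) Volume: 146,000 US gal × 3.785 L/gal = 552,610 L.
(a) Available chlorine delivered: 1770 g × 0.907 = 1605 g as Cl₂.
(a) Concentration rise: 1605 g / 552,610 L = 2.905 mg/L = 2.91 ppm.

(b) [OCl⁻]/[HOCl] = 10^(pH − pKa) = 10^(7.84 − 7.45) = 10^0.39 = 2.455.
(b) Fraction as HOCl = 1 / (1 + 2.455) = 0.2895.

(a) 2.91 ppm; (b) 28.9%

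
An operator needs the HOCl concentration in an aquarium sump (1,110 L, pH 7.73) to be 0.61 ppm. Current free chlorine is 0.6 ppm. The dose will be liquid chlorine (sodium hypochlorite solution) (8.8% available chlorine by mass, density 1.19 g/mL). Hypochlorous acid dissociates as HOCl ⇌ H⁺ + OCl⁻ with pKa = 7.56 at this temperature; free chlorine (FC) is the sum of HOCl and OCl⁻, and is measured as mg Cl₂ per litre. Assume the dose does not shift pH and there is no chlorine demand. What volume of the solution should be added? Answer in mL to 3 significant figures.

9.67 mL

[OCl⁻]/[HOCl] = 10^(pH − pKa) = 10^(7.73 − 7.56) = 1.479; fraction as HOCl = 1/(1 + 1.479) = 0.4034.
Free chlorine required for 0.61 ppm HOCl: 0.61 / 0.4034 = 1.512 ppm.
FC to add: 1.512 − 0.6 = 0.9123 mg/L as Cl₂.
Cl₂ equivalent: 0.9123 mg/L × 1,110 L = 1.013 g.
Product at 8.8% available Cl: 1.013 / 0.088 = 11.51 g.
Volume: 11.51 g ÷ 1.19 g/mL = 9.67 mL.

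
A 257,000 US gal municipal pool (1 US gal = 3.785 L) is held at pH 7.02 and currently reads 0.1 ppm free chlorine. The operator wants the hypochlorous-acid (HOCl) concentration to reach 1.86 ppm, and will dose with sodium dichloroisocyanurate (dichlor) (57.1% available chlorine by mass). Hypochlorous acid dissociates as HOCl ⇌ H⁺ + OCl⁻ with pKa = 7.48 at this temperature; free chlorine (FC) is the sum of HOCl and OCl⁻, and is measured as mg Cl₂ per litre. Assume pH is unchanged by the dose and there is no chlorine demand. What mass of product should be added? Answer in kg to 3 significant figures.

4.10 kg

Volume: 257,000 US gal × 3.785 L/gal = 972,745 L.
[OCl⁻]/[HOCl] = 10^(pH − pKa) = 10^(7.02 − 7.48) = 0.3467; fraction as HOCl = 1/(1 + 0.3467) = 0.7425.
Free chlorine required for 1.86 ppm HOCl: 1.86 / 0.7425 = 2.505 ppm.
FC to add: 2.505 − 0.1 = 2.405 mg/L as Cl₂.
Cl₂ equivalent: 2.405 mg/L × 972,745 L = 2339 g.
Product at 57.1% available Cl: 2339 / 0.571 = 4097 g.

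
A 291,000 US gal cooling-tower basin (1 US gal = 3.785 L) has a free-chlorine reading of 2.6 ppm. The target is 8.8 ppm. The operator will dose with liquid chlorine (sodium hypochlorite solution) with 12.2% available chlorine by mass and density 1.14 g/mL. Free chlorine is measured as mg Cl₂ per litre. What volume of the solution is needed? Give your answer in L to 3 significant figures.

49.1 L

Volume: 291,000 US gal × 3.785 L/gal = 1,101,435 L.
Chlorine deficit: 8.8 − 2.6 = 6.2 ppm = 6.2 mg/L as Cl₂.
Cl₂ equivalent needed: 6.2 mg/L × 1,101,435 L = 6,829,000 mg = 6829 g.
Product at 12.2% available chlorine: 6829 / 0.122 = 55,970 g.
Volume at density 1.14 g/mL: 55,970 g ÷ 1.14 g/mL = 49,100 mL.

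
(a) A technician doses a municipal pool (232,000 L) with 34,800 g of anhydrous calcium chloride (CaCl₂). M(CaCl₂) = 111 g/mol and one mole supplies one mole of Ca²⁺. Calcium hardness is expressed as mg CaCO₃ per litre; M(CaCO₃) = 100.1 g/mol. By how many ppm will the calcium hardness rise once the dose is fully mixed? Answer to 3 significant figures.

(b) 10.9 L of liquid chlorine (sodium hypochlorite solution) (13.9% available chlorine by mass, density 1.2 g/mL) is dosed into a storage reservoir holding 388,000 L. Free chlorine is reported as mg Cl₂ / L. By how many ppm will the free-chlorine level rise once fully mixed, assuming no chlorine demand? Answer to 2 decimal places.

(a) Moles of Ca²⁺: 34,800 g ÷ 111 g/mol = 313.5 mol.
(a) As CaCO₃: 313.5 mol × 100.1 g/mol = 31,380 g.
(a) Rise: 31,380 g / 232,000 L × 1000 = 135.3 mg/L.

(b) Mass of solution: 10.9 L × 1000 mL/L × 1.2 g/mL = 13,080 g.
(b) Available chlorine delivered: 13,080 g × 0.139 = 1818 g as Cl₂.
(b) Concentration rise: 1818 g / 388,000 L = 4.686 mg/L = 4.69 ppm.

(a) 135 ppm; (b) 4.69 ppm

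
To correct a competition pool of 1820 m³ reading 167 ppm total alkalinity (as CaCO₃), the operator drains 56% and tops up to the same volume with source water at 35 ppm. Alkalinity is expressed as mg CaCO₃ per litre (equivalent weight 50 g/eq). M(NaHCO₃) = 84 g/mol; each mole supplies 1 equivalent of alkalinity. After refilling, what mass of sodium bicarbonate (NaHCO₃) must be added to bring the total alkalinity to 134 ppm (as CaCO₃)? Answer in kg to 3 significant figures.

Volume: 1820 m³ = 1,820,000 L.
After draining 56% and refilling: 167 × 0.44 + 35 × 0.56 = 93.08 ppm.
Deficit to target: 134 − 93.08 = 40.92 mg/L.
As CaCO₃: 40.92 mg/L × 1,820,000 L = 74,470 g; ÷ 50 g/eq ÷ 1 = 1489 mol NaHCO₃.
Mass: 1489 × 84 = 125,100 g.

125 kg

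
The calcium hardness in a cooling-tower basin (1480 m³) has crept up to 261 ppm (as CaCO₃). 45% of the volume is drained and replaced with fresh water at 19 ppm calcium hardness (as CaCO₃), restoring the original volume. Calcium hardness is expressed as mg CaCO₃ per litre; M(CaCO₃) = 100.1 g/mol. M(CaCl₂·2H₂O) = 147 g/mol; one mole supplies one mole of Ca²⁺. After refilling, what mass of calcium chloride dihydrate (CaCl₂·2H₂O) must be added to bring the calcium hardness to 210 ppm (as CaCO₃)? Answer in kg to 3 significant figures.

126 kg

Volume: 1480 m³ = 1,480,000 L.
After draining 45% and refilling: 261 × 0.55 + 19 × 0.45 = 152.1 ppm.
Deficit to target: 210 − 152.1 = 57.9 mg/L.
As CaCO₃: 57.9 mg/L × 1,480,000 L = 85,690 g; ÷ 100.1 = 856.1 mol Ca²⁺.
Mass: 856.1 × 147 = 125,800 g.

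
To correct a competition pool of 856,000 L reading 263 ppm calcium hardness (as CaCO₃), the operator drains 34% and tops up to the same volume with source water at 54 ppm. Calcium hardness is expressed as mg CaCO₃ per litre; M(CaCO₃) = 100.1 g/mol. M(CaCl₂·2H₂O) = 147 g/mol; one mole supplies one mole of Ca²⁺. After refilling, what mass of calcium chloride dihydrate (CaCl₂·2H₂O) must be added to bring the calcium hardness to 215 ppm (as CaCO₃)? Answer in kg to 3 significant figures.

29.0 kg

After draining 34% and refilling: 263 × 0.66 + 54 × 0.34 = 191.94 ppm.
Deficit to target: 215 − 191.94 = 23.06 mg/L.
As CaCO₃: 23.06 mg/L × 856,000 L = 19,740 g; ÷ 100.1 = 197.2 mol Ca²⁺.
Mass: 197.2 × 147 = 28,990 g.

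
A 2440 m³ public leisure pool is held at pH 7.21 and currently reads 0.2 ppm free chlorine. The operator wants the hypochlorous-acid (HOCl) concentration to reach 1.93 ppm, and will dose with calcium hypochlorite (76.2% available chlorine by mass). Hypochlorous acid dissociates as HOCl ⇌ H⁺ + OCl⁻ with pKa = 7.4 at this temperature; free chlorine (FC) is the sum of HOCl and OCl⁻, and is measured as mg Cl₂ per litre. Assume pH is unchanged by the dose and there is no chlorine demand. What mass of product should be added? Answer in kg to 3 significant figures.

9.53 kg

Volume: 2440 m³ = 2,440,000 L.
[OCl⁻]/[HOCl] = 10^(pH − pKa) = 10^(7.21 − 7.4) = 0.6457; fraction as HOCl = 1/(1 + 0.6457) = 0.6077.
Free chlorine required for 1.93 ppm HOCl: 1.93 / 0.6077 = 3.176 ppm.
FC to add: 3.176 − 0.2 = 2.976 mg/L as Cl₂.
Cl₂ equivalent: 2.976 mg/L × 2,440,000 L = 7262 g.
Product at 76.2% available Cl: 7262 / 0.762 = 9530 g.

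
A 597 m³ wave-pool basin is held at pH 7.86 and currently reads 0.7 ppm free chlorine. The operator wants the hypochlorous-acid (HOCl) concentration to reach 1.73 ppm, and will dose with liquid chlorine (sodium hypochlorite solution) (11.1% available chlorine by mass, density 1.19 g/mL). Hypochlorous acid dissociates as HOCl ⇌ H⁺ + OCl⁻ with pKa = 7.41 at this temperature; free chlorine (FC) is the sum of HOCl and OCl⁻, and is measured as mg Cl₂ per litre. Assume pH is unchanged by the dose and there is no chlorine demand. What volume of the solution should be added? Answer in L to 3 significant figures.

Volume: 597 m³ = 597,000 L.
[OCl⁻]/[HOCl] = 10^(pH − pKa) = 10^(7.86 − 7.41) = 2.818; fraction as HOCl = 1/(1 + 2.818) = 0.2619.
Free chlorine required for 1.73 ppm HOCl: 1.73 / 0.2619 = 6.606 ppm.
FC to add: 6.606 − 0.7 = 5.906 mg/L as Cl₂.
Cl₂ equivalent: 5.906 mg/L × 597,000 L = 3526 g.
Product at 11.1% available Cl: 3526 / 0.111 = 31,760 g.
Volume: 31,760 g ÷ 1.19 g/mL = 26,690 mL.

26.7 L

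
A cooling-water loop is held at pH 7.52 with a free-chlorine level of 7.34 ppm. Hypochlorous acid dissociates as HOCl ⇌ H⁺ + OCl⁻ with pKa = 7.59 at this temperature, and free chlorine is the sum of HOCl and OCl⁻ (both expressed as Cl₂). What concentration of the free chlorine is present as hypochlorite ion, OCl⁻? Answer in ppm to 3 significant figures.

[OCl⁻]/[HOCl] = 10^(pH − pKa) = 10^(7.52 − 7.59) = 10^-0.07 = 0.8511.
Fraction as HOCl = 1 / (1 + 0.8511) = 0.5402.
OCl⁻ = (1 − 0.5402) × 7.34 ppm = 3.375 ppm.

3.37 ppm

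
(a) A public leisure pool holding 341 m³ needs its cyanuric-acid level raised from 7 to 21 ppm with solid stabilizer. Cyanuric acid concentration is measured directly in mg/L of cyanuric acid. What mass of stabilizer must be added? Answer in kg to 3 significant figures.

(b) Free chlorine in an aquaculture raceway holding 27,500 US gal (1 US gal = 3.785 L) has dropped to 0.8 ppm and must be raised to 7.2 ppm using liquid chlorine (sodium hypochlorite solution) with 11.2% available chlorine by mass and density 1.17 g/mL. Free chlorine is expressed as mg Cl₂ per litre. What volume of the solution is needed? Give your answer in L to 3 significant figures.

(a) Volume: 341 m³ = 341,000 L.
(a) CYA to add: (21 − 7) = 14 mg/L × 341,000 L = 4774 g cyanuric acid.

(b) Volume: 27,500 US gal × 3.785 L/gal = 104,088 L.
(b) Chlorine deficit: 7.2 − 0.8 = 6.4 ppm = 6.4 mg/L as Cl₂.
(b) Cl₂ equivalent needed: 6.4 mg/L × 104,088 L = 666,200 mg = 666.2 g.
(b) Product at 11.2% available chlorine: 666.2 / 0.112 = 5948 g.
(b) Volume at density 1.17 g/mL: 5948 g ÷ 1.17 g/mL = 5084 mL.

(a) 4.77 kg; (b) 5.08 L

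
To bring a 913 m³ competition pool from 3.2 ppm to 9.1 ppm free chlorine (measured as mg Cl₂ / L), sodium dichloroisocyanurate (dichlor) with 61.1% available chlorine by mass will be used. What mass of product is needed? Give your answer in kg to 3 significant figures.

Volume: 913 m³ = 913,000 L.
Chlorine deficit: 9.1 − 3.2 = 5.9 ppm = 5.9 mg/L as Cl₂.
Cl₂ equivalent needed: 5.9 mg/L × 913,000 L = 5,387,000 mg = 5387 g.
Product at 61.1% available chlorine: 5387 / 0.611 = 8816 g.

8.82 kg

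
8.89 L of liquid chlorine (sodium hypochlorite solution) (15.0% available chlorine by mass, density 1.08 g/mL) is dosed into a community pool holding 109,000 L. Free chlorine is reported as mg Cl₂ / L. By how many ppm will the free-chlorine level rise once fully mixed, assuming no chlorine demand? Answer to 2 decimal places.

Mass of solution: 8.89 L × 1000 mL/L × 1.08 g/mL = 9601 g.
Available chlorine delivered: 9601 g × 0.15 = 1440 g as Cl₂.
Concentration rise: 1440 g / 109,000 L = 13.21 mg/L = 13.21 ppm.

13.21 ppm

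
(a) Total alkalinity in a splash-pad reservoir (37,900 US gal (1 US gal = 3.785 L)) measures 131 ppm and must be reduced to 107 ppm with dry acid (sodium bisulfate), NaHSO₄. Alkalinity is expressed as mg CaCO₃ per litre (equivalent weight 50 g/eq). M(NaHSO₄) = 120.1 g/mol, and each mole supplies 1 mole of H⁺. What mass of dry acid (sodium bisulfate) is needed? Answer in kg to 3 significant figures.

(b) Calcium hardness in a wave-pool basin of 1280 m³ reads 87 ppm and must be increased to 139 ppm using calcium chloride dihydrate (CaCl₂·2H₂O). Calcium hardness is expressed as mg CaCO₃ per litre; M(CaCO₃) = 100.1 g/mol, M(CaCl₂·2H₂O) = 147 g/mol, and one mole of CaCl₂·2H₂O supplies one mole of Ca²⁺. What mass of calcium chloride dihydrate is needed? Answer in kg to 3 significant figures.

(a) 8.27 kg; (b) 97.7 kg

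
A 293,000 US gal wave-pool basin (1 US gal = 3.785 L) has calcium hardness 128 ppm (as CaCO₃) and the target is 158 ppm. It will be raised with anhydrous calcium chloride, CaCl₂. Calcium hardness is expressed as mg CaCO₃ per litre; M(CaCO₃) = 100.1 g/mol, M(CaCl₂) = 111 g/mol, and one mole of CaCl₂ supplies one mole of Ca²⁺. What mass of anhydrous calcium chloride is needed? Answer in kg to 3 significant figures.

36.9 kg

Volume: 293,000 US gal × 3.785 L/gal = 1,109,005 L.
Hardness to add: (158 − 128) = 30 mg/L as CaCO₃ × 1,109,005 L = 33,270 g as CaCO₃.
Moles of Ca²⁺ (1 mol Ca²⁺ ≡ 1 mol CaCO₃): 33,270 / 100.1 g/mol = 332.4 mol.
Mass of CaCl₂: 332.4 × 111 = 36,890 g.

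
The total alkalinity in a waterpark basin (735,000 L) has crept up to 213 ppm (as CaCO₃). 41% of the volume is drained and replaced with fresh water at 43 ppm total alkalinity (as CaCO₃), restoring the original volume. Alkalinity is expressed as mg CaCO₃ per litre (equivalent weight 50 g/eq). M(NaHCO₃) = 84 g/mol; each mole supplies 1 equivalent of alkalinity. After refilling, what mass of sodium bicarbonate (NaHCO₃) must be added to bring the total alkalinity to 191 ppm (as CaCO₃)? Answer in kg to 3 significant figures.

After draining 41% and refilling: 213 × 0.59 + 43 × 0.41 = 143.3 ppm.
Deficit to target: 191 − 143.3 = 47.7 mg/L.
As CaCO₃: 47.7 mg/L × 735,000 L = 35,060 g; ÷ 50 g/eq ÷ 1 = 701.2 mol NaHCO₃.
Mass: 701.2 × 84 = 58,900 g.

58.9 kg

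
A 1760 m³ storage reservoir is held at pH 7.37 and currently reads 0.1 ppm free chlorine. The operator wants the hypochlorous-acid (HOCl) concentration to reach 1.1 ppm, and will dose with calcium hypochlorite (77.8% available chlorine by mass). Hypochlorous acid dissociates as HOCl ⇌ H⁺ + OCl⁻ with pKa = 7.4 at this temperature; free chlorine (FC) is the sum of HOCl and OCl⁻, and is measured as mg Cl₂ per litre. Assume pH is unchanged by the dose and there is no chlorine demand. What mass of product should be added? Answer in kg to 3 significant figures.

Volume: 1760 m³ = 1,760,000 L.
[OCl⁻]/[HOCl] = 10^(pH − pKa) = 10^(7.37 − 7.4) = 0.9333; fraction as HOCl = 1/(1 + 0.9333) = 0.5173.
Free chlorine required for 1.1 ppm HOCl: 1.1 / 0.5173 = 2.127 ppm.
FC to add: 2.127 − 0.1 = 2.027 mg/L as Cl₂.
Cl₂ equivalent: 2.027 mg/L × 1,760,000 L = 3567 g.
Product at 77.8% available Cl: 3567 / 0.778 = 4585 g.

4.58 kg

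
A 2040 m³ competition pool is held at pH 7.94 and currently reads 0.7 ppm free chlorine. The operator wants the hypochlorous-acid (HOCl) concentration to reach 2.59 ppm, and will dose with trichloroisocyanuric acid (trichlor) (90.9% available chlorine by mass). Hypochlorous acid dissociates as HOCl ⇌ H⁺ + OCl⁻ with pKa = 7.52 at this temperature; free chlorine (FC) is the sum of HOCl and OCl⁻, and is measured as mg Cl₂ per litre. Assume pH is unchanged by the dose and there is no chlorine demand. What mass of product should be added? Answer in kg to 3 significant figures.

Volume: 2040 m³ = 2,040,000 L.
[OCl⁻]/[HOCl] = 10^(pH − pKa) = 10^(7.94 − 7.52) = 2.63; fraction as HOCl = 1/(1 + 2.63) = 0.2755.
Free chlorine required for 2.59 ppm HOCl: 2.59 / 0.2755 = 9.402 ppm.
FC to add: 9.402 − 0.7 = 8.702 mg/L as Cl₂.
Cl₂ equivalent: 8.702 mg/L × 2,040,000 L = 17,750 g.
Product at 90.9% available Cl: 17,750 / 0.909 = 19,530 g.

19.5 kg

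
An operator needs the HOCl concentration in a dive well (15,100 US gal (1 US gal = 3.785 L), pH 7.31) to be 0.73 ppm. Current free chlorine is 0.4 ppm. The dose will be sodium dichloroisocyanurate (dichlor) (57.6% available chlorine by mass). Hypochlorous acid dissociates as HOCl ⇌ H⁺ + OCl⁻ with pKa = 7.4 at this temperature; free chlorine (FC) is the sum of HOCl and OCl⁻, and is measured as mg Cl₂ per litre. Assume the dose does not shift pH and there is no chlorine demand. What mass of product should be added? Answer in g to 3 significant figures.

91.6 g

Volume: 15,100 US gal × 3.785 L/gal = 57,154 L.
[OCl⁻]/[HOCl] = 10^(pH − pKa) = 10^(7.31 − 7.4) = 0.8128; fraction as HOCl = 1/(1 + 0.8128) = 0.5516.
Free chlorine required for 0.73 ppm HOCl: 0.73 / 0.5516 = 1.323 ppm.
FC to add: 1.323 − 0.4 = 0.9234 mg/L as Cl₂.
Cl₂ equivalent: 0.9234 mg/L × 57,154 L = 52.77 g.
Product at 57.6% available Cl: 52.77 / 0.576 = 91.62 g.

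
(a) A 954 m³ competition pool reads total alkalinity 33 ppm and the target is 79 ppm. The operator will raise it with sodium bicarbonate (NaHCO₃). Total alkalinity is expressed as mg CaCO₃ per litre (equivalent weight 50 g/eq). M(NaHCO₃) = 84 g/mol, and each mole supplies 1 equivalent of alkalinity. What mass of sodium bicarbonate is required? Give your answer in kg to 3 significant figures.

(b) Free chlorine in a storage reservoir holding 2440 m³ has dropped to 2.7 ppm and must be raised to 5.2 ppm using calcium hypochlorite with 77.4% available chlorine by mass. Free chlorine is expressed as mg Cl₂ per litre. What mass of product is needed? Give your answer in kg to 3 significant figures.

(a) Volume: 954 m³ = 954,000 L.
(a) Alkalinity to add: (79 − 33) = 46 mg/L as CaCO₃ × 954,000 L = 43,880 g as CaCO₃.
(a) Equivalents: 43,880 g ÷ 50 g/eq = 877.7 eq.
(a) NaHCO₃ supplies 1 eq per mole → 877.7 mol.
(a) Mass: 877.7 mol × 84 g/mol = 73,730 g.

(b) Volume: 2440 m³ = 2,440,000 L.
(b) Chlorine deficit: 5.2 − 2.7 = 2.5 ppm = 2.5 mg/L as Cl₂.
(b) Cl₂ equivalent needed: 2.5 mg/L × 2,440,000 L = 6,100,000 mg = 6100 g.
(b) Product at 77.4% available chlorine: 6100 / 0.774 = 7881 g.

(a) 73.7 kg; (b) 7.88 kg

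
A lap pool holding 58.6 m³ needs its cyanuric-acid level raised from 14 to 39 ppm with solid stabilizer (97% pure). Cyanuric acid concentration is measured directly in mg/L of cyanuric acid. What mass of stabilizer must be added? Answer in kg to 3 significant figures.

Volume: 58.6 m³ = 58,600 L.
CYA to add: (39 − 14) = 25 mg/L × 58,600 L = 1465 g cyanuric acid.
At 97% purity: 1465 / 0.97 = 1510 g product.

1.51 kg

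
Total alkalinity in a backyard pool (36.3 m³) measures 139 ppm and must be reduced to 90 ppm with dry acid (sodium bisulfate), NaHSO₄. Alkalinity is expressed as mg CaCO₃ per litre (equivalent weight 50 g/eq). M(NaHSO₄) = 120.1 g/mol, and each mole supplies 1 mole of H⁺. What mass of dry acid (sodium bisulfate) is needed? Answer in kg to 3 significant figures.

Volume: 36.3 m³ = 36,300 L.
Alkalinity to neutralize: (139 − 90) = 49 mg/L as CaCO₃ × 36,300 L = 1779 g as CaCO₃.
Equivalents of H⁺ required: 1779 ÷ 50 g/eq = 35.57 eq = 35.57 mol NaHSO₄.
Mass of NaHSO₄: 35.57 × 120.1 = 4272 g.

4.27 kg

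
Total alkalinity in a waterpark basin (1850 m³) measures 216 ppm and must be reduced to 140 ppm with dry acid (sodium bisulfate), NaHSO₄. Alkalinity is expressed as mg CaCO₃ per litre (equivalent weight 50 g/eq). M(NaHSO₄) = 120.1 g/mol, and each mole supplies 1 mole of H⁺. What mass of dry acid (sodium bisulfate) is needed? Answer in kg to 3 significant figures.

338 kg

Volume: 1850 m³ = 1,850,000 L.
Alkalinity to neutralize: (216 − 140) = 76 mg/L as CaCO₃ × 1,850,000 L = 140,600 g as CaCO₃.
Equivalents of H⁺ required: 140,600 ÷ 50 g/eq = 2812 eq = 2812 mol NaHSO₄.
Mass of NaHSO₄: 2812 × 120.1 = 337,700 g.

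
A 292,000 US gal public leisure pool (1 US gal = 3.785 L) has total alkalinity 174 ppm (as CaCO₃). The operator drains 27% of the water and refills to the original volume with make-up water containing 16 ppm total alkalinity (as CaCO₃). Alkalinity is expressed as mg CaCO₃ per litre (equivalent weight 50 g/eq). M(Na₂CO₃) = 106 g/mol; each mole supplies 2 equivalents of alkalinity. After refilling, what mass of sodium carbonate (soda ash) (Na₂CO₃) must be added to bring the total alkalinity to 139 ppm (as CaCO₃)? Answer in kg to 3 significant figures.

Volume: 292,000 US gal × 3.785 L/gal = 1,105,220 L.
After draining 27% and refilling: 174 × 0.73 + 16 × 0.27 = 131.34 ppm.
Deficit to target: 139 − 131.34 = 7.66 mg/L.
As CaCO₃: 7.66 mg/L × 1,105,220 L = 8466 g; ÷ 50 g/eq ÷ 2 = 84.66 mol Na₂CO₃.
Mass: 84.66 × 106 = 8974 g.

8.97 kg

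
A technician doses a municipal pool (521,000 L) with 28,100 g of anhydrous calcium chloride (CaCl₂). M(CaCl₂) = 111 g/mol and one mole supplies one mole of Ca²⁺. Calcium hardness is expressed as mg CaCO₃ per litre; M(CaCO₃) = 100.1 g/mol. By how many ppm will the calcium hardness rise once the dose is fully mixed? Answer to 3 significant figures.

Moles of Ca²⁺: 28,100 g ÷ 111 g/mol = 253.2 mol.
As CaCO₃: 253.2 mol × 100.1 g/mol = 25,340 g.
Rise: 25,340 g / 521,000 L × 1000 = 48.64 mg/L.

48.6 ppm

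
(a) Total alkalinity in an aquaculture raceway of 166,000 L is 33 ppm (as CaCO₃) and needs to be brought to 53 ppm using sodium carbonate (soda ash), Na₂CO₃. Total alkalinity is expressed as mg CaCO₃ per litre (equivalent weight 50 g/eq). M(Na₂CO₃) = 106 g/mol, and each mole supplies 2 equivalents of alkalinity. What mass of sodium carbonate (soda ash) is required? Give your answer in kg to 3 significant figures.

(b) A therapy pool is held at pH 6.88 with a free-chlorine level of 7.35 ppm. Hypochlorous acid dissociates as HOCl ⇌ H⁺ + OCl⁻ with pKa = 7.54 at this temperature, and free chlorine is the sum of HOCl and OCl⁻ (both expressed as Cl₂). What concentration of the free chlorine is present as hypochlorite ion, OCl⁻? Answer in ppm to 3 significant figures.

(a) 3.52 kg; (b) 1.32 ppm

(a) Alkalinity to add: (53 − 33) = 20 mg/L as CaCO₃ × 166,000 L = 3320 g as CaCO₃.
(a) Equivalents: 3320 g ÷ 50 g/eq = 66.4 eq.
(a) Each mole of Na₂CO₃ supplies 2 eq, so 66.4 / 2 = 33.2 mol.
(a) Mass: 33.2 mol × 106 g/mol = 3519 g.

(b) [OCl⁻]/[HOCl] = 10^(pH − pKa) = 10^(6.88 − 7.54) = 10^-0.66 = 0.2188.
(b) Fraction as HOCl = 1 / (1 + 0.2188) = 0.8205.
(b) OCl⁻ = (1 − 0.8205) × 7.35 ppm = 1.319 ppm.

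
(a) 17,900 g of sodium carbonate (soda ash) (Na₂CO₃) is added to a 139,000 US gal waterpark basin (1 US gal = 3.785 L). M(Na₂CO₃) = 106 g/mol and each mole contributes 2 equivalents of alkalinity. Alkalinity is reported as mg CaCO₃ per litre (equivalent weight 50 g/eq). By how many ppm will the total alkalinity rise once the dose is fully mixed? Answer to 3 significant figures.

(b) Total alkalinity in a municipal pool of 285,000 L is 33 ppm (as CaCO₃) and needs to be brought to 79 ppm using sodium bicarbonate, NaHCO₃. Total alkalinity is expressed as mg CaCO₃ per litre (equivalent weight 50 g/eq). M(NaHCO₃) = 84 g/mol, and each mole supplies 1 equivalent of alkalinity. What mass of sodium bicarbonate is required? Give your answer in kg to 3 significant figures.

(a) Volume: 139,000 US gal × 3.785 L/gal = 526,115 L.
(a) Moles of Na₂CO₃: 17,900 g ÷ 106 g/mol = 168.9 mol → 337.7 eq of alkalinity.
(a) As CaCO₃: 337.7 eq × 50 g/eq = 16,890 g.
(a) Rise: 16,890 g / 526,115 L × 1000 = 32.1 mg/L.

(b) Alkalinity to add: (79 − 33) = 46 mg/L as CaCO₃ × 285,000 L = 13,110 g as CaCO₃.
(b) Equivalents: 13,110 g ÷ 50 g/eq = 262.2 eq.
(b) NaHCO₃ supplies 1 eq per mole → 262.2 mol.
(b) Mass: 262.2 mol × 84 g/mol = 22,020 g.

(a) 32.1 ppm; (b) 22.0 kg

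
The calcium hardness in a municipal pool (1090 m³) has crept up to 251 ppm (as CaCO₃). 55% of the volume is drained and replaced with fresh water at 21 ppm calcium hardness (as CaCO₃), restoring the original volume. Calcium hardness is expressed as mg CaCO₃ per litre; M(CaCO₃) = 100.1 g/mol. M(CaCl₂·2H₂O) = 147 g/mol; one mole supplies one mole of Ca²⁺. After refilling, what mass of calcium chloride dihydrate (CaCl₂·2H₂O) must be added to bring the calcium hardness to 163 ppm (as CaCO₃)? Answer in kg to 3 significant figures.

Volume: 1090 m³ = 1,090,000 L.
After draining 55% and refilling: 251 × 0.45 + 21 × 0.55 = 124.5 ppm.
Deficit to target: 163 − 124.5 = 38.5 mg/L.
As CaCO₃: 38.5 mg/L × 1,090,000 L = 41,970 g; ÷ 100.1 = 419.2 mol Ca²⁺.
Mass: 419.2 × 147 = 61,630 g.

61.6 kg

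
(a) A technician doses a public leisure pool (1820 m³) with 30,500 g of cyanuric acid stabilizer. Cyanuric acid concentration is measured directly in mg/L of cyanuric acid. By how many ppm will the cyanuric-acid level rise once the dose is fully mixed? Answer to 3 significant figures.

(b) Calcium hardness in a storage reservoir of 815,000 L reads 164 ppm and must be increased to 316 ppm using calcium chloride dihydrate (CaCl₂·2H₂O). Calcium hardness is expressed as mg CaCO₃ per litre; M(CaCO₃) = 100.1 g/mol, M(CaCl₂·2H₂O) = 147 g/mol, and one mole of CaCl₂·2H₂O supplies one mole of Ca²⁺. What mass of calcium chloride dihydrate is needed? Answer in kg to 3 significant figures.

(a) Volume: 1820 m³ = 1,820,000 L.
(a) Rise: 30,500 g / 1,820,000 L × 1000 = 16.76 mg/L.

(b) Hardness to add: (316 − 164) = 152 mg/L as CaCO₃ × 815,000 L = 123,900 g as CaCO₃.
(b) Moles of Ca²⁺ (1 mol Ca²⁺ ≡ 1 mol CaCO₃): 123,900 / 100.1 g/mol = 1238 mol.
(b) Mass of CaCl₂·2H₂O: 1238 × 147 = 181,900 g.

(a) 16.8 ppm; (b) 182 kg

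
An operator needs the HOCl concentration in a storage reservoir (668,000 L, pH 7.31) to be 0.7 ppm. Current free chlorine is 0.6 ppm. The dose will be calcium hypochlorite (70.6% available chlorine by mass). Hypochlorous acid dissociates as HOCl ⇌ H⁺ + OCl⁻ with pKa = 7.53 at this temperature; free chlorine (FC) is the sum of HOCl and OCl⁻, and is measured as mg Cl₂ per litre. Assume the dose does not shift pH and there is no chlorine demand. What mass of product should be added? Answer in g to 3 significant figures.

494 g

[OCl⁻]/[HOCl] = 10^(pH − pKa) = 10^(7.31 − 7.53) = 0.6026; fraction as HOCl = 1/(1 + 0.6026) = 0.624.
Free chlorine required for 0.7 ppm HOCl: 0.7 / 0.624 = 1.122 ppm.
FC to add: 1.122 − 0.6 = 0.5218 mg/L as Cl₂.
Cl₂ equivalent: 0.5218 mg/L × 668,000 L = 348.6 g.
Product at 70.6% available Cl: 348.6 / 0.706 = 493.7 g.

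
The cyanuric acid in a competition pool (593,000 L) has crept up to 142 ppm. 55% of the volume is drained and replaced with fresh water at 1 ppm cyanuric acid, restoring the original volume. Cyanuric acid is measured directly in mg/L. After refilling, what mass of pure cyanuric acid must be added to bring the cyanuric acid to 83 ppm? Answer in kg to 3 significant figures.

11.0 kg

After draining 55% and refilling: 142 × 0.45 + 1 × 0.55 = 64.45 ppm.
Deficit to target: 83 − 64.45 = 18.55 mg/L.
Mass: 18.55 mg/L × 593,000 L = 11,000 g cyanuric acid.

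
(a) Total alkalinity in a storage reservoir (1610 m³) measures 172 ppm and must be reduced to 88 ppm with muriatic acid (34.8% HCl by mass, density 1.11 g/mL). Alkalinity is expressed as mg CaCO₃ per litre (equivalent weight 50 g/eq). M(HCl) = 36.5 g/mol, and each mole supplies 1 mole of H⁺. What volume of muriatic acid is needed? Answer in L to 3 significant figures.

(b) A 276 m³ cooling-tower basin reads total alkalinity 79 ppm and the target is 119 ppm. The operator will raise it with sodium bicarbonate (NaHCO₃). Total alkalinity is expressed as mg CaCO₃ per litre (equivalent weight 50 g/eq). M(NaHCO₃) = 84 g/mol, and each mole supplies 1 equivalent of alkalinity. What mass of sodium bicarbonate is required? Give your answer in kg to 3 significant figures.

(a) 256 L; (b) 18.5 kg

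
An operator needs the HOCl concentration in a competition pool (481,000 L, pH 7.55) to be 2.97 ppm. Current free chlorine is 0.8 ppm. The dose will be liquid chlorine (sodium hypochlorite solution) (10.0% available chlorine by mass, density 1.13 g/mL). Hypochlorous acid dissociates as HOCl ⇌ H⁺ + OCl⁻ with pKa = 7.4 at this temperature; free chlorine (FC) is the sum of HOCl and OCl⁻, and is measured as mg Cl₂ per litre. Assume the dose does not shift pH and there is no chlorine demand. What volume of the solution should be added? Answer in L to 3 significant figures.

27.1 L

[OCl⁻]/[HOCl] = 10^(pH − pKa) = 10^(7.55 − 7.4) = 1.413; fraction as HOCl = 1/(1 + 1.413) = 0.4145.
Free chlorine required for 2.97 ppm HOCl: 2.97 / 0.4145 = 7.165 ppm.
FC to add: 7.165 − 0.8 = 6.365 mg/L as Cl₂.
Cl₂ equivalent: 6.365 mg/L × 481,000 L = 3062 g.
Product at 10.0% available Cl: 3062 / 0.1 = 30,620 g.
Volume: 30,620 g ÷ 1.13 g/mL = 27,090 mL.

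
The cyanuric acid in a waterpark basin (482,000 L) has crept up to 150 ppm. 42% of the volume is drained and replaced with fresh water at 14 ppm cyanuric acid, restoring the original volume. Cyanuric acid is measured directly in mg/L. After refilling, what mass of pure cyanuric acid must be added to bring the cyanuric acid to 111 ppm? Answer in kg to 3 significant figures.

After draining 42% and refilling: 150 × 0.58 + 14 × 0.42 = 92.88 ppm.
Deficit to target: 111 − 92.88 = 18.12 mg/L.
Mass: 18.12 mg/L × 482,000 L = 8734 g cyanuric acid.

8.73 kg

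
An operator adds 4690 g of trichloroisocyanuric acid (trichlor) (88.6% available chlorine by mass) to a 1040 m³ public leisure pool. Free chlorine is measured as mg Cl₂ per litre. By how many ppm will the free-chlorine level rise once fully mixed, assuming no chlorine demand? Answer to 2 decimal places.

4.00 ppm

Volume: 1040 m³ = 1,040,000 L.
Available chlorine delivered: 4690 g × 0.886 = 4155 g as Cl₂.
Concentration rise: 4155 g / 1,040,000 L = 3.996 mg/L = 4.00 ppm.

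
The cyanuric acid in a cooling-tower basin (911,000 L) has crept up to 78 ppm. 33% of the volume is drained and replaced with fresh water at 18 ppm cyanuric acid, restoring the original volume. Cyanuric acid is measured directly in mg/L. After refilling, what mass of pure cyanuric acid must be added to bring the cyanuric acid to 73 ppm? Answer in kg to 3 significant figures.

After draining 33% and refilling: 78 × 0.67 + 18 × 0.33 = 58.2 ppm.
Deficit to target: 73 − 58.2 = 14.8 mg/L.
Mass: 14.8 mg/L × 911,000 L = 13,480 g cyanuric acid.

13.5 kg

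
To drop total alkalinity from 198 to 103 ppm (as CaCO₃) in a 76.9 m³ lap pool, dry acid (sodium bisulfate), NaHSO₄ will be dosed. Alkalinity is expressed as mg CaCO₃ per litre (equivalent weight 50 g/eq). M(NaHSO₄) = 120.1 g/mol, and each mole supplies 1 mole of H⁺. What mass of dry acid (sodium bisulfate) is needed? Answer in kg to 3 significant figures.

Volume: 76.9 m³ = 76,900 L.
Alkalinity to neutralize: (198 − 103) = 95 mg/L as CaCO₃ × 76,900 L = 7306 g as CaCO₃.
Equivalents of H⁺ required: 7306 ÷ 50 g/eq = 146.1 eq = 146.1 mol NaHSO₄.
Mass of NaHSO₄: 146.1 × 120.1 = 17,550 g.

17.5 kg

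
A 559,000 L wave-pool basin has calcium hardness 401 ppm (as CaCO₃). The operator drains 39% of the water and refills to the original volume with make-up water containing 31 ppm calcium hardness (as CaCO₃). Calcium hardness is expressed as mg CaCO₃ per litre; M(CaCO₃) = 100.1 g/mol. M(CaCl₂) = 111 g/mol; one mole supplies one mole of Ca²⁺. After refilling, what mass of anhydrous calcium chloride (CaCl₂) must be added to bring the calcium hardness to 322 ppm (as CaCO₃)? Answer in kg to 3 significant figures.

After draining 39% and refilling: 401 × 0.61 + 31 × 0.39 = 256.7 ppm.
Deficit to target: 322 − 256.7 = 65.3 mg/L.
As CaCO₃: 65.3 mg/L × 559,000 L = 36,500 g; ÷ 100.1 = 364.7 mol Ca²⁺.
Mass: 364.7 × 111 = 40,480 g.

40.5 kg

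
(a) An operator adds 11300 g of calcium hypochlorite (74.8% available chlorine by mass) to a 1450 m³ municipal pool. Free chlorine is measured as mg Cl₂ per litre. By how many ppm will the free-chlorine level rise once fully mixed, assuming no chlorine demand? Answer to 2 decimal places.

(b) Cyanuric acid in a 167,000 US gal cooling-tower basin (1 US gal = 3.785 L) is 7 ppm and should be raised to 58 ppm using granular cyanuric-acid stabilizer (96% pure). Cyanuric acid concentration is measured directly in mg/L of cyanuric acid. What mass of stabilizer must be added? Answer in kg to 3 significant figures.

(a) 5.83 ppm; (b) 33.6 kg

(a) Volume: 1450 m³ = 1,450,000 L.
(a) Available chlorine delivered: 11,300 g × 0.748 = 8452 g as Cl₂.
(a) Concentration rise: 8452 g / 1,450,000 L = 5.829 mg/L = 5.83 ppm.

(b) Volume: 167,000 US gal × 3.785 L/gal = 632,095 L.
(b) CYA to add: (58 − 7) = 51 mg/L × 632,095 L = 32,240 g cyanuric acid.
(b) At 96% purity: 32,240 / 0.96 = 33,580 g product.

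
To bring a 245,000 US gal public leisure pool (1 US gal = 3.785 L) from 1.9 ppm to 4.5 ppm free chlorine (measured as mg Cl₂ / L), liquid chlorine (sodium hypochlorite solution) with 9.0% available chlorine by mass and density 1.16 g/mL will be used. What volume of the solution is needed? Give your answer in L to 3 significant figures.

23.1 L

Volume: 245,000 US gal × 3.785 L/gal = 927,325 L.
Chlorine deficit: 4.5 − 1.9 = 2.6 ppm = 2.6 mg/L as Cl₂.
Cl₂ equivalent needed: 2.6 mg/L × 927,325 L = 2,411,000 mg = 2411 g.
Product at 9.0% available chlorine: 2411 / 0.09 = 26,790 g.
Volume at density 1.16 g/mL: 26,790 g ÷ 1.16 g/mL = 23,090 mL.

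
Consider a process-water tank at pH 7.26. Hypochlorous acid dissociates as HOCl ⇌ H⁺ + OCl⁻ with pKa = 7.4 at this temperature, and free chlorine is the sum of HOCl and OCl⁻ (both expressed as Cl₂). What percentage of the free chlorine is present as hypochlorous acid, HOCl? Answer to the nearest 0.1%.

[OCl⁻]/[HOCl] = 10^(pH − pKa) = 10^(7.26 − 7.4) = 10^-0.14 = 0.7244.
Fraction as HOCl = 1 / (1 + 0.7244) = 0.5799.

58.0%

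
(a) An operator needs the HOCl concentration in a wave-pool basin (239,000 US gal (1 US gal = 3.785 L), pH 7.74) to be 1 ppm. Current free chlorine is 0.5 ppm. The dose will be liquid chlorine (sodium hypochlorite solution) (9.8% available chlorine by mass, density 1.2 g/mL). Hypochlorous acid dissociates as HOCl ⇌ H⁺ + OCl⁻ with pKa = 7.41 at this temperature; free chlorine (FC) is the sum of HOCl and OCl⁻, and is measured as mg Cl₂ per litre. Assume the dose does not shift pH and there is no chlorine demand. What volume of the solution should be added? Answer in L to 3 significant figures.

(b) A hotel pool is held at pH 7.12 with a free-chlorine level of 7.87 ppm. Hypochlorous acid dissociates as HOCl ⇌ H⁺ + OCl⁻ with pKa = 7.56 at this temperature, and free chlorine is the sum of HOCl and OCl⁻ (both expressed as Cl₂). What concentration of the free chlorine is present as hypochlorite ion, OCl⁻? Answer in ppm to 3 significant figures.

(a) Volume: 239,000 US gal × 3.785 L/gal = 904,615 L.
(a) [OCl⁻]/[HOCl] = 10^(pH − pKa) = 10^(7.74 − 7.41) = 2.138; fraction as HOCl = 1/(1 + 2.138) = 0.3187.
(a) Free chlorine required for 1 ppm HOCl: 1 / 0.3187 = 3.138 ppm.
(a) FC to add: 3.138 − 0.5 = 2.638 mg/L as Cl₂.
(a) Cl₂ equivalent: 2.638 mg/L × 904,615 L = 2386 g.
(a) Product at 9.8% available Cl: 2386 / 0.098 = 24,350 g.
(a) Volume: 24,350 g ÷ 1.2 g/mL = 20,290 mL.

(b) [OCl⁻]/[HOCl] = 10^(pH − pKa) = 10^(7.12 − 7.56) = 10^-0.44 = 0.3631.
(b) Fraction as HOCl = 1 / (1 + 0.3631) = 0.7336.
(b) OCl⁻ = (1 − 0.7336) × 7.87 ppm = 2.096 ppm.

(a) 20.3 L; (b) 2.10 ppm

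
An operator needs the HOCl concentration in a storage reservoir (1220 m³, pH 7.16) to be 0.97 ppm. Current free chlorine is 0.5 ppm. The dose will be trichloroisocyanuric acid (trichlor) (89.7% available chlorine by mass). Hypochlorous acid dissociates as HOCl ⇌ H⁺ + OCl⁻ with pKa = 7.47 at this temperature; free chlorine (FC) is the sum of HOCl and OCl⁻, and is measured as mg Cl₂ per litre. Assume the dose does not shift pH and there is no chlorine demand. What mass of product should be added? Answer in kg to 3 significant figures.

1.29 kg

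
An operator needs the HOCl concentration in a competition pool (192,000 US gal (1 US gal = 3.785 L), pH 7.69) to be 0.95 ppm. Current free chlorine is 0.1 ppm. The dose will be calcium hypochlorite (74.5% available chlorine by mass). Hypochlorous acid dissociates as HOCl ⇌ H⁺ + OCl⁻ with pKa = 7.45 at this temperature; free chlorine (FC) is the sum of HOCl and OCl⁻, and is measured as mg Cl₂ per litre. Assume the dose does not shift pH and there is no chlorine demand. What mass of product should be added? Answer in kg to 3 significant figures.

2.44 kg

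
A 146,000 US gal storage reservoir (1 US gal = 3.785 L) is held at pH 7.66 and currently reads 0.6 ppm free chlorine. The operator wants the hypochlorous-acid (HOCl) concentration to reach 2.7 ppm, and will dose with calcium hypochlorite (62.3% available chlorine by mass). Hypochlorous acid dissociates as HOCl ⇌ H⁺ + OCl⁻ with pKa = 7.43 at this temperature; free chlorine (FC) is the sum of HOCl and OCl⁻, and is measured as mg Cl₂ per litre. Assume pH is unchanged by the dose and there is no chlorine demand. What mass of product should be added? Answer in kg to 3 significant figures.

Volume: 146,000 US gal × 3.785 L/gal = 552,610 L.
[OCl⁻]/[HOCl] = 10^(pH − pKa) = 10^(7.66 − 7.43) = 1.698; fraction as HOCl = 1/(1 + 1.698) = 0.3706.
Free chlorine required for 2.7 ppm HOCl: 2.7 / 0.3706 = 7.285 ppm.
FC to add: 7.285 − 0.6 = 6.685 mg/L as Cl₂.
Cl₂ equivalent: 6.685 mg/L × 552,610 L = 3694 g.
Product at 62.3% available Cl: 3694 / 0.623 = 5930 g.

5.93 kg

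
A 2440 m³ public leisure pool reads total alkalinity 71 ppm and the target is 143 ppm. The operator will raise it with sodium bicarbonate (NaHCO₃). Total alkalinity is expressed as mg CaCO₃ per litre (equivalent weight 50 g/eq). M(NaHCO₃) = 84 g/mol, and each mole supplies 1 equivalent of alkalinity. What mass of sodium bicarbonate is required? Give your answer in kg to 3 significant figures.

295 kg

Volume: 2440 m³ = 2,440,000 L.
Alkalinity to add: (143 − 71) = 72 mg/L as CaCO₃ × 2,440,000 L = 175,700 g as CaCO₃.
Equivalents: 175,700 g ÷ 50 g/eq = 3514 eq.
NaHCO₃ supplies 1 eq per mole → 3514 mol.
Mass: 3514 mol × 84 g/mol = 295,100 g.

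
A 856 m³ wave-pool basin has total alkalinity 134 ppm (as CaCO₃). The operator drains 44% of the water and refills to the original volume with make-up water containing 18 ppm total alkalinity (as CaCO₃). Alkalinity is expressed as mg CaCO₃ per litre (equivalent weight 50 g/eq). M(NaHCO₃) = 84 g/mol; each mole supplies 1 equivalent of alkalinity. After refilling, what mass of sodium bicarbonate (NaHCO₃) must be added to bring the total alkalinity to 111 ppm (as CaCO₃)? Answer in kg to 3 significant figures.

Volume: 856 m³ = 856,000 L.
After draining 44% and refilling: 134 × 0.56 + 18 × 0.44 = 82.96 ppm.
Deficit to target: 111 − 82.96 = 28.04 mg/L.
As CaCO₃: 28.04 mg/L × 856,000 L = 24,000 g; ÷ 50 g/eq ÷ 1 = 480 mol NaHCO₃.
Mass: 480 × 84 = 40,320 g.

40.3 kg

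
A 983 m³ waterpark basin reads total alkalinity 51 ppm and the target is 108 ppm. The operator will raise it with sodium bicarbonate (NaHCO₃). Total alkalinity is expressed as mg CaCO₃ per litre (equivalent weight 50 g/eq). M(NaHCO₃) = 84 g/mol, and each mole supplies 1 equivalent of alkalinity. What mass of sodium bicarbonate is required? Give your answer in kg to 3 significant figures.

94.1 kg

Volume: 983 m³ = 983,000 L.
Alkalinity to add: (108 − 51) = 57 mg/L as CaCO₃ × 983,000 L = 56,030 g as CaCO₃.
Equivalents: 56,030 g ÷ 50 g/eq = 1121 eq.
NaHCO₃ supplies 1 eq per mole → 1121 mol.
Mass: 1121 mol × 84 g/mol = 94,130 g.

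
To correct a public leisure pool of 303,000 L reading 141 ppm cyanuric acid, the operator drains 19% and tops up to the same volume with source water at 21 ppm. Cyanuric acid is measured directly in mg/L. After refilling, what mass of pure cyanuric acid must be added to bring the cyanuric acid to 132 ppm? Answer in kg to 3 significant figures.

After draining 19% and refilling: 141 × 0.81 + 21 × 0.19 = 118.2 ppm.
Deficit to target: 132 − 118.2 = 13.8 mg/L.
Mass: 13.8 mg/L × 303,000 L = 4181 g cyanuric acid.

4.18 kg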